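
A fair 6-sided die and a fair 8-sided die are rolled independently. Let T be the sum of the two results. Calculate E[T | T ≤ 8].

P(T ≤ 8) = 9/16.
Σ over the event: 2·1/48 + 3·1/24 + 4·1/16 + 5·1/12 + 6·5/48 + 7·1/8 + 8·1/8 = 10/3.
E[T | T ≤ 8] = (10/3) / (9/16) = 160/27.

160/27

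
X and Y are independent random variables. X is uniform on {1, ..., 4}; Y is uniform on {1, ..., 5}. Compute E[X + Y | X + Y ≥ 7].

Outcomes with X + Y ≥ 7: (2,5), (3,4), (3,5), (4,3), (4,4), (4,5), each with probability 1/20.
E[X + Y | X + Y ≥ 7] = (7 + 7 + 8 + 7 + 8 + 9) / 6 = 23/3.

23/3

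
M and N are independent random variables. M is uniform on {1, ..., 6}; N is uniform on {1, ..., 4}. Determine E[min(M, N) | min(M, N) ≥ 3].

Outcomes with min(M, N) ≥ 3: (3,3), (3,4), (4,3), (4,4), (5,3), (5,4), (6,3), (6,4), each with probability 1/24.
E[min(M, N) | min(M, N) ≥ 3] = (3 + 3 + 3 + 4 + 3 + 4 + 3 + 4) / 8 = 27/8.

27/8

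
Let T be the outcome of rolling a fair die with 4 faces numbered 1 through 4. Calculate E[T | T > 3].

Given T > 3, T is equally likely to be any of {4}.
E[T | T > 3] = (4) / 1 = 4.

4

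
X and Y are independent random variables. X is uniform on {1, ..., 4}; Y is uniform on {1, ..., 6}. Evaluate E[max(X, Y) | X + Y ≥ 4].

89/21

P(X + Y ≥ 4) = 7/8.
Summing max(X,Y)·P(x,y) over outcomes with X + Y ≥ 4 gives 89/24.
E[max(X, Y) | X + Y ≥ 4] = (89/24) / (7/8) = 89/21.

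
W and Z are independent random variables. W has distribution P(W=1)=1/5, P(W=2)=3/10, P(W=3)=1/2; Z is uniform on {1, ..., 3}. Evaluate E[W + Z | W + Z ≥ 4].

P(W + Z ≥ 4) = 23/30.
Summing (W+Z)·P(x,y) over outcomes with W + Z ≥ 4 gives 11/3.
E[W + Z | W + Z ≥ 4] = (11/3) / (23/30) = 110/23.

110/23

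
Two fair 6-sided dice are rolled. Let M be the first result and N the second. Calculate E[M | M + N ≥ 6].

53/13

P(M + N ≥ 6) = 13/18.
Summing M·P(x,y) over outcomes with M + N ≥ 6 gives 53/18.
E[M | M + N ≥ 6] = (53/18) / (13/18) = 53/13.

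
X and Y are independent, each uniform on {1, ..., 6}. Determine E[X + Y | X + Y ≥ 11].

34/3

P(X + Y ≥ 11) = 1/12.
Summing (X+Y)·P(x,y) over outcomes with X + Y ≥ 11 gives 17/18.
E[X + Y | X + Y ≥ 11] = (17/18) / (1/12) = 34/3.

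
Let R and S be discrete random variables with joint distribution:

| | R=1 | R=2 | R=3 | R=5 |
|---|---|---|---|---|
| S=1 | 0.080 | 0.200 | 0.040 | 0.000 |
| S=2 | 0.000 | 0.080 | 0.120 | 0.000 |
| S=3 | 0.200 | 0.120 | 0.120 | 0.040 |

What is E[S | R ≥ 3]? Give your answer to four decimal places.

2.3750

P(R ≥ 3) = 0.320.
Σ S·P over the event = 1·(0.040) + 2·(0.120) + 3·(0.120) + 3·(0.040) = 0.760.
E[S | R ≥ 3] = (0.760) / (0.320) = 2.3750.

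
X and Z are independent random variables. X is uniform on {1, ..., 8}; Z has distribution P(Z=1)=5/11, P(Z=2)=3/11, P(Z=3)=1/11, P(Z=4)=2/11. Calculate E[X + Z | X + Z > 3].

P(X + Z > 3) = 75/88.
Summing (X+Z)·P(x,y) over outcomes with X + Z > 3 gives 269/44.
E[X + Z | X + Z > 3] = (269/44) / (75/88) = 538/75.

538/75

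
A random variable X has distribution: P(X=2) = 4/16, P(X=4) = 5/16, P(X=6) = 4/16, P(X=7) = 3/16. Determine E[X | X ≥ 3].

65/12

P(X ≥ 3) = 3/4.
Σ over the event: 4·5/16 + 6·1/4 + 7·3/16 = 65/16.
E[X | X ≥ 3] = (65/16) / (3/4) = 65/12.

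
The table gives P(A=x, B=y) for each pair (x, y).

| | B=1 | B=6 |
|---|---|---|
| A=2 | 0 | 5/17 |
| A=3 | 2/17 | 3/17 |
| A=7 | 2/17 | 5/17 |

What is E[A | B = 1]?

5

P(B = 1) = 4/17.
Summing A·P(A=x,B=y) over the conditioning event gives 20/17.
E[A | B = 1] = (20/17) / (4/17) = 5.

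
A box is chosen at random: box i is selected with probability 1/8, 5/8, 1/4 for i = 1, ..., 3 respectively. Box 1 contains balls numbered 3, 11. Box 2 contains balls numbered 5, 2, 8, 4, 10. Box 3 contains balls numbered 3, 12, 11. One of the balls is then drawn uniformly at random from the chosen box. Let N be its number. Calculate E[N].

E[N | box 1] = (3+11)/2 = 7.
E[N | box 2] = (5+2+8+4+10)/5 = 29/5.
E[N | box 3] = (3+12+11)/3 = 26/3.
E[N] = (1/8)·(7) + (5/8)·(29/5) + (1/4)·(26/3) = 20/3.

20/3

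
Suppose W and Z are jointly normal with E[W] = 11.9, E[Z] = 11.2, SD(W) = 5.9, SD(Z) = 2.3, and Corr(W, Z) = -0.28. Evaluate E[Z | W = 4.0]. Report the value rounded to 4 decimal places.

For a bivariate normal, E[Z | W=x] = μ_Z + ρ·(σ_Z/σ_W)·(x − μ_W).
E[Z | W=4.0] = 11.2 + (-0.28)·(2.3/5.9)·(4.0 − (11.9)) = 11.2 + (-0.10915)·(-7.9) = 12.0623.

12.0623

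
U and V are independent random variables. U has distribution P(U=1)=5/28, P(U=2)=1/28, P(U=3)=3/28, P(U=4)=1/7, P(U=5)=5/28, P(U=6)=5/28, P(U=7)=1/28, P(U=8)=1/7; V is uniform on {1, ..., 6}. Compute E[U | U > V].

276/47

P(U > V) = 47/84.
Summing U·P(x,y) over outcomes with U > V gives 23/7.
E[U | U > V] = (23/7) / (47/84) = 276/47.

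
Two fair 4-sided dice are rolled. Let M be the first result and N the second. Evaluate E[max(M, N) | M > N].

10/3

Outcomes with M > N: (2,1), (3,1), (3,2), (4,1), (4,2), (4,3), each with probability 1/16.
E[max(M, N) | M > N] = (2 + 3 + 3 + 4 + 4 + 4) / 6 = 10/3.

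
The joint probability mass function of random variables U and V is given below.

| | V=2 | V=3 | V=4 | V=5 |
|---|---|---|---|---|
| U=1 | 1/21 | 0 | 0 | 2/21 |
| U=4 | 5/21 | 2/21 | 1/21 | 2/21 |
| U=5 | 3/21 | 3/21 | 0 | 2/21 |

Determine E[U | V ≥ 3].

P(V ≥ 3) = 4/7.
Σ U·P over the event = 1·(2/21) + 4·(2/21) + 4·(1/21) + 4·(2/21) + 5·(3/21) + 5·(2/21) = 47/21.
E[U | V ≥ 3] = (47/21) / (4/7) = 47/12.

47/12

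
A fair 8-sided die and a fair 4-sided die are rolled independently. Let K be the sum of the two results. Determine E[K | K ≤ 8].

62/11

P(K ≤ 8) = 11/16.
Σ over the event: 2·1/32 + 3·1/16 + 4·3/32 + 5·1/8 + 6·1/8 + 7·1/8 + 8·1/8 = 31/8.
E[K | K ≤ 8] = (31/8) / (11/16) = 62/11.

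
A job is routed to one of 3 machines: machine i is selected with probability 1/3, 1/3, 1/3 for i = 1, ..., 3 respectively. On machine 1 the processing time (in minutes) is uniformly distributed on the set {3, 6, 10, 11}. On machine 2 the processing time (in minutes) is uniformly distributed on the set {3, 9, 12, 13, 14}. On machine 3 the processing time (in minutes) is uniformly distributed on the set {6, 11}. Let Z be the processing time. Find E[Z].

E[Z | machine 1] = (3+6+10+11)/4 = 15/2.
E[Z | machine 2] = (3+9+12+13+14)/5 = 51/5.
E[Z | machine 3] = (6+11)/2 = 17/2.
E[Z] = (1/3)·(15/2) + (1/3)·(51/5) + (1/3)·(17/2) = 131/15.

131/15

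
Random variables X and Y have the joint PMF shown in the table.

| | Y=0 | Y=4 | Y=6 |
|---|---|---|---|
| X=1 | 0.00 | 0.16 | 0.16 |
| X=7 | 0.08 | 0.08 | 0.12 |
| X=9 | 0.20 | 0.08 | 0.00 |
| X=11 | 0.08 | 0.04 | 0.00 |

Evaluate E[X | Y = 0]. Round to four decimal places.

9.0000

P(Y = 0) = 0.36.
Σ X·P over the event = 7·(0.08) + 9·(0.20) + 11·(0.08) = 3.24.
E[X | Y = 0] = (3.24) / (0.36) = 9.0000.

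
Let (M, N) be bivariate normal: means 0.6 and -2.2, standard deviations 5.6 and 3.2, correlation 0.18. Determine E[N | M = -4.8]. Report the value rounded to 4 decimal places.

-2.7554

For a bivariate normal, E[N | M=x] = μ_N + ρ·(σ_N/σ_M)·(x − μ_M).
E[N | M=-4.8] = -2.2 + (0.18)·(3.2/5.6)·(-4.8 − (0.6)) = -2.2 + (0.10286)·(-5.4) = -2.7554.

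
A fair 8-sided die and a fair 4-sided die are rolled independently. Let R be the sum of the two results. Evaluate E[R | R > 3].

216/29

P(R > 3) = 29/32.
E[R | R > 3] = (27/4) / (29/32) = 216/29.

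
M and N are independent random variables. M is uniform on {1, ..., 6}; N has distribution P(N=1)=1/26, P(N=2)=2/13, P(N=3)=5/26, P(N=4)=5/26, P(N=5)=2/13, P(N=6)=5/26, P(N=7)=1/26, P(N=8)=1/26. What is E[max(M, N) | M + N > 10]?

P(M + N > 10) = 7/52.
Summing max(M,N)·P(x,y) over outcomes with M + N > 10 gives 137/156.
E[max(M, N) | M + N > 10] = (137/156) / (7/52) = 137/21.

137/21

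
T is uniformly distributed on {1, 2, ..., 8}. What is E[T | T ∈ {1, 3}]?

2

P(T ∈ {1, 3}) = 1/4.
Σ over the event: 1·1/8 + 3·1/8 = 1/2.
E[T | T ∈ {1, 3}] = (1/2) / (1/4) = 2.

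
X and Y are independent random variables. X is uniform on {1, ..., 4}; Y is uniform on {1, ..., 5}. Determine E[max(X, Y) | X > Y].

Outcomes with X > Y: (2,1), (3,1), (3,2), (4,1), (4,2), (4,3), each with probability 1/20.
E[max(X, Y) | X > Y] = (2 + 3 + 3 + 4 + 4 + 4) / 6 = 10/3.

10/3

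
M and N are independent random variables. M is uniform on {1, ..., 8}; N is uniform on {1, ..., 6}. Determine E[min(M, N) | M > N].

P(M > N) = 9/16.
Summing min(M,N)·P(x,y) over outcomes with M > N gives 77/48.
E[min(M, N) | M > N] = (77/48) / (9/16) = 77/27.

77/27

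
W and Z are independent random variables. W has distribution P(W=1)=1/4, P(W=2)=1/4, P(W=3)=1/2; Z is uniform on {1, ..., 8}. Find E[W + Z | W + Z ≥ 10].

P(W + Z ≥ 10) = 5/32.
Summing (W+Z)·P(x,y) over outcomes with W + Z ≥ 10 gives 13/8.
E[W + Z | W + Z ≥ 10] = (13/8) / (5/32) = 52/5.

52/5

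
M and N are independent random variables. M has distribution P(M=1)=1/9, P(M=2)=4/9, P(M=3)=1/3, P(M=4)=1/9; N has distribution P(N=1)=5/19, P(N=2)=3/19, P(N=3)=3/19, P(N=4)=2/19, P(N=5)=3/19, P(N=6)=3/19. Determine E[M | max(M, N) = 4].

88/29

P(max(M, N) = 4) = 29/171.
Summing M·P(x,y) over outcomes with max(M, N) = 4 gives 88/171.
E[M | max(M, N) = 4] = (88/171) / (29/171) = 88/29.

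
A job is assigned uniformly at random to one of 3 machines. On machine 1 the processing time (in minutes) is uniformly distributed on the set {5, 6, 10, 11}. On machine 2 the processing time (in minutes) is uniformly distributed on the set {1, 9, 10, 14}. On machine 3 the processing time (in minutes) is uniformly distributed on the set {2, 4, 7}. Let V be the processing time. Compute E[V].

125/18

E[V | machine 1] = (5+6+10+11)/4 = 8.
E[V | machine 2] = (1+9+10+14)/4 = 17/2.
E[V | machine 3] = (2+4+7)/3 = 13/3.
E[V] = (1/3)·(8) + (1/3)·(17/2) + (1/3)·(13/3) = 125/18.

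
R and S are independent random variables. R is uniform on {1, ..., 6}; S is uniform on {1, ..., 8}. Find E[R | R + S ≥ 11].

5

P(R + S ≥ 11) = 5/24.
Summing R·P(x,y) over outcomes with R + S ≥ 11 gives 25/24.
E[R | R + S ≥ 11] = (25/24) / (5/24) = 5.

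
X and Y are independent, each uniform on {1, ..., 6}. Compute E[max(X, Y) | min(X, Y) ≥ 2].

24/5

P(min(X, Y) ≥ 2) = 25/36.
Summing max(X,Y)·P(x,y) over outcomes with min(X, Y) ≥ 2 gives 10/3.
E[max(X, Y) | min(X, Y) ≥ 2] = (10/3) / (25/36) = 24/5.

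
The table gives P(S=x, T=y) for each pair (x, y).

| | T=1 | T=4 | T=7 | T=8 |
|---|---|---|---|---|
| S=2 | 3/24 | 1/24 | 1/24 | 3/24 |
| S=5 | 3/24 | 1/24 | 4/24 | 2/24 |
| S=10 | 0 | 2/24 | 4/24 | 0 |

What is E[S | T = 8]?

16/5

P(T = 8) = 5/24.
Σ S·P over the event = 2·(3/24) + 5·(2/24) = 2/3.
E[S | T = 8] = (2/3) / (5/24) = 16/5.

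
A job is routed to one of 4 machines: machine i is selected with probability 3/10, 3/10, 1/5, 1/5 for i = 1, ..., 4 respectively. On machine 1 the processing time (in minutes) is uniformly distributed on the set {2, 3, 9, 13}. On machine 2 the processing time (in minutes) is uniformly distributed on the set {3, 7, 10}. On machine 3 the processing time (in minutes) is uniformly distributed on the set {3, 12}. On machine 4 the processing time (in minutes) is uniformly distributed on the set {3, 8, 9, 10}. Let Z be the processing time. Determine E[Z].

E[Z | machine 1] = (2+3+9+13)/4 = 27/4.
E[Z | machine 2] = (3+7+10)/3 = 20/3.
E[Z | machine 3] = (3+12)/2 = 15/2.
E[Z | machine 4] = (3+8+9+10)/4 = 15/2.
By the law of total expectation,
E[Z] = (3/10)·(27/4) + (3/10)·(20/3) + (1/5)·(15/2) + (1/5)·(15/2) = 281/40.

281/40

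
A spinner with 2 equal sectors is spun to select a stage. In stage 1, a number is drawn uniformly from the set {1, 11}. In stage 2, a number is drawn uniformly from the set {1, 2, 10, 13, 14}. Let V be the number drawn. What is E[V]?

E[V | stage 1] = (1+11)/2 = 6.
E[V | stage 2] = (1+2+10+13+14)/5 = 8.
E[V] = (1/2)·(6) + (1/2)·(8) = 7.

7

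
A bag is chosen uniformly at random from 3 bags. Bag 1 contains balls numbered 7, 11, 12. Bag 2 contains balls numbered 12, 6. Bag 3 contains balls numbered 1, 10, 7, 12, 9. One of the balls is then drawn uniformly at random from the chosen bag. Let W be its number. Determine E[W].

E[W | bag 1] = (7+11+12)/3 = 10.
E[W | bag 2] = (12+6)/2 = 9.
E[W | bag 3] = (1+10+7+12+9)/5 = 39/5.
By the law of total expectation,
E[W] = (1/3)·(10) + (1/3)·(9) + (1/3)·(39/5) = 134/15.

134/15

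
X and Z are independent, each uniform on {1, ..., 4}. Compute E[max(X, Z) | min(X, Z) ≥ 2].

Outcomes with min(X, Z) ≥ 2: (2,2), (2,3), (2,4), (3,2), (3,3), (3,4), (4,2), (4,3), (4,4), each with probability 1/16.
E[max(X, Z) | min(X, Z) ≥ 2] = (2 + 3 + 4 + 3 + 3 + 4 + 4 + 4 + 4) / 9 = 31/9.

31/9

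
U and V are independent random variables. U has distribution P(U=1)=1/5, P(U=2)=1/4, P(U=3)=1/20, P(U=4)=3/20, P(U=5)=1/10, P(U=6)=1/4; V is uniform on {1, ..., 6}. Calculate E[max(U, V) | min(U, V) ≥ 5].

41/7

P(min(U, V) ≥ 5) = 7/60.
Summing max(U,V)·P(x,y) over outcomes with min(U, V) ≥ 5 gives 41/60.
E[max(U, V) | min(U, V) ≥ 5] = (41/60) / (7/60) = 41/7.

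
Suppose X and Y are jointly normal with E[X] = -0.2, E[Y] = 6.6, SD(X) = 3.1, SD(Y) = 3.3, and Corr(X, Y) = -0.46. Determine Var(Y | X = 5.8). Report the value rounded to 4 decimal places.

8.5857

Var(Y | X=x) = (1 − ρ²)·σ_Y².
Var(Y | X=5.8) = (3.3)²·(1 − (-0.46)²) = 10.89·0.7884 = 8.5857.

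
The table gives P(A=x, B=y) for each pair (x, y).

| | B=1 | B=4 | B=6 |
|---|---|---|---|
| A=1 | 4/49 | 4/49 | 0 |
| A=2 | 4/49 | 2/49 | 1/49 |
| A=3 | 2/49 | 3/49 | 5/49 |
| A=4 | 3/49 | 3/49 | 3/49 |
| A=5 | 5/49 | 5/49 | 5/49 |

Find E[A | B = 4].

P(B = 4) = 17/49.
Σ A·P over the event = 1·(4/49) + 2·(2/49) + 3·(3/49) + 4·(3/49) + 5·(5/49) = 54/49.
E[A | B = 4] = (54/49) / (17/49) = 54/17.

54/17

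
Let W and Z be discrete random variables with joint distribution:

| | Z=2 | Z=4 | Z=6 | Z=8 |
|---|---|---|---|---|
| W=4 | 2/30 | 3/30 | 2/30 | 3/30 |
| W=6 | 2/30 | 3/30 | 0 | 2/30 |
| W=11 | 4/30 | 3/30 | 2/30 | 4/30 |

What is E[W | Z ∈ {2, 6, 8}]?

P(Z ∈ {2, 6, 8}) = 7/10.
Σ W·P over the event = 4·(2/30) + 4·(2/30) + 4·(3/30) + 6·(2/30) + 6·(2/30) + 11·(4/30) + 11·(2/30) + 11·(4/30) = 27/5.
E[W | Z ∈ {2, 6, 8}] = (27/5) / (7/10) = 54/7.

54/7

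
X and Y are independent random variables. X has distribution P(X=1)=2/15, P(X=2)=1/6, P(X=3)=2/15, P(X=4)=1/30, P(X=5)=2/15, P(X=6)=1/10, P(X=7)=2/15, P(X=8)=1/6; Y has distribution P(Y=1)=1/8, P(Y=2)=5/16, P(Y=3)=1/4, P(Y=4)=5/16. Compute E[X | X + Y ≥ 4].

P(X + Y ≥ 4) = 221/240.
Summing X·P(x,y) over outcomes with X + Y ≥ 4 gives 133/30.
E[X | X + Y ≥ 4] = (133/30) / (221/240) = 1064/221.

1064/221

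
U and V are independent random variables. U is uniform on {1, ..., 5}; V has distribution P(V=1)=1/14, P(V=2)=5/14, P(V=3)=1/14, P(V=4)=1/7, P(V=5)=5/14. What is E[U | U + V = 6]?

37/14

P(U + V = 6) = 1/5.
Summing U·P(x,y) over outcomes with U + V = 6 gives 37/70.
E[U | U + V = 6] = (37/70) / (1/5) = 37/14.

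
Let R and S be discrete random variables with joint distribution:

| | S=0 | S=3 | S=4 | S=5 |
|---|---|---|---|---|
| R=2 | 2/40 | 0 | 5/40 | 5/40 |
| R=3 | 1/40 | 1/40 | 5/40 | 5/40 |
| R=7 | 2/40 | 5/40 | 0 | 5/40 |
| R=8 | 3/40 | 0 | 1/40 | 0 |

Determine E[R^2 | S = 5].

62/3

P(S = 5) = 3/8.
Σ R^2·P over the event = 4·(5/40) + 9·(5/40) + 49·(5/40) = 31/4.
E[R^2 | S = 5] = (31/4) / (3/8) = 62/3.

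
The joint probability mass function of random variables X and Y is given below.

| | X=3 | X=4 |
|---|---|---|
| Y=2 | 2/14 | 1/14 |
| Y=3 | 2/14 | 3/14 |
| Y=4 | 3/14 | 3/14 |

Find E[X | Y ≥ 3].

P(Y ≥ 3) = 11/14.
Σ X·P over the event = 3·(2/14) + 3·(3/14) + 4·(3/14) + 4·(3/14) = 39/14.
E[X | Y ≥ 3] = (39/14) / (11/14) = 39/11.

39/11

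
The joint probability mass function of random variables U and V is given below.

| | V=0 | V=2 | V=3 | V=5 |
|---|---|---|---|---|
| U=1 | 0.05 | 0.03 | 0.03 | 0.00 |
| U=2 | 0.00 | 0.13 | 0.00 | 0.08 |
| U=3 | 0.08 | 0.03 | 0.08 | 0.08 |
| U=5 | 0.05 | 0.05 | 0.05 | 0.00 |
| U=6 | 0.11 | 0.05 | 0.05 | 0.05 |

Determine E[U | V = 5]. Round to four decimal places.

P(V = 5) = 0.21.
Σ U·P over the event = 2·(0.08) + 3·(0.08) + 6·(0.05) = 0.70.
E[U | V = 5] = (0.70) / (0.21) = 3.3333.

3.3333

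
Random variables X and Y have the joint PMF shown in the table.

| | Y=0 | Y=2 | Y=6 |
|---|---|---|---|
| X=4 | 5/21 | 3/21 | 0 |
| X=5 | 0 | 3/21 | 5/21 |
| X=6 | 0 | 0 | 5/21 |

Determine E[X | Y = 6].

P(Y = 6) = 10/21.
Σ X·P over the event = 5·(5/21) + 6·(5/21) = 55/21.
E[X | Y = 6] = (55/21) / (10/21) = 11/2.

11/2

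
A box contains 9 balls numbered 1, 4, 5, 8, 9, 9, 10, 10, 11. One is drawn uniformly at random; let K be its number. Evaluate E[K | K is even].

P(K is even) = 4/9.
Σ over the event: 4·1/9 + 8·1/9 + 10·2/9 = 32/9.
E[K | K is even] = (32/9) / (4/9) = 8.

8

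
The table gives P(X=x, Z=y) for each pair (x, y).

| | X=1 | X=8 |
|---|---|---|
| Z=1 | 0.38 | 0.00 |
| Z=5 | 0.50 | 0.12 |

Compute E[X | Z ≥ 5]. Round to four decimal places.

P(Z ≥ 5) = 0.62.
Σ X·P over the event = 1·(0.50) + 8·(0.12) = 1.46.
E[X | Z ≥ 5] = (1.46) / (0.62) = 2.3548.

2.3548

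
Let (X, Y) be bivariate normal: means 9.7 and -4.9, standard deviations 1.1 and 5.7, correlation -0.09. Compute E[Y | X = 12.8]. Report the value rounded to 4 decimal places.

-6.3457

E[Y | X=x] = μ_Y + ρ(σ_Y/σ_X)(x − μ_X) for jointly normal variables.
E[Y | X=12.8] = -4.9 + (-0.09)·(5.7/1.1)·(12.8 − (9.7)) = -4.9 + (-0.46636)·(3.1) = -6.3457.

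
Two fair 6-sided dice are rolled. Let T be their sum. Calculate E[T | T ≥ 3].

50/7

P(T ≥ 3) = 35/36.
E[T | T ≥ 3] = (125/18) / (35/36) = 50/7.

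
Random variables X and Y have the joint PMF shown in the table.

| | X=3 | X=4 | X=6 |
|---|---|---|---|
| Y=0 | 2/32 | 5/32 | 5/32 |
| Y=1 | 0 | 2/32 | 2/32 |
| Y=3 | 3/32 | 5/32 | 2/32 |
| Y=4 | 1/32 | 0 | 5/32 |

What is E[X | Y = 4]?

P(Y = 4) = 3/16.
Σ X·P over the event = 3·(1/32) + 6·(5/32) = 33/32.
E[X | Y = 4] = (33/32) / (3/16) = 11/2.

11/2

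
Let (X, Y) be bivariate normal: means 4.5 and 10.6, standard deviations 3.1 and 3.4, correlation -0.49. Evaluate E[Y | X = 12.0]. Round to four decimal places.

The regression of Y on X has slope ρ·σ_Y/σ_X and passes through (μ_X, μ_Y).
E[Y | X=12.0] = 10.6 + (-0.49)·(3.4/3.1)·(12.0 − (4.5)) = 10.6 + (-0.53742)·(7.5) = 6.5694.

6.5694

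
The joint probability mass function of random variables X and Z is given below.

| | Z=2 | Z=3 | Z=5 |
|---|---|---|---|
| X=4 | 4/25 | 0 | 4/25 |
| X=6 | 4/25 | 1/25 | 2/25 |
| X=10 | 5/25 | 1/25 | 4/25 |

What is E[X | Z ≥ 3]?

7

P(Z ≥ 3) = 12/25.
Σ X·P over the event = 4·(4/25) + 6·(1/25) + 6·(2/25) + 10·(1/25) + 10·(4/25) = 84/25.
E[X | Z ≥ 3] = (84/25) / (12/25) = 7.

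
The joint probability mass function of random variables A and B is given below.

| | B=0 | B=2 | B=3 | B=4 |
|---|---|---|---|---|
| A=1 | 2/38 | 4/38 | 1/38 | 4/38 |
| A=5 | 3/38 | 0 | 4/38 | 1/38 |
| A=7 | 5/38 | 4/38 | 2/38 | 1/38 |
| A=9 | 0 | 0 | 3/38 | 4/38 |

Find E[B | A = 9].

P(A = 9) = 7/38.
Summing B·P(A=x,B=y) over the conditioning event gives 25/38.
E[B | A = 9] = (25/38) / (7/38) = 25/7.

25/7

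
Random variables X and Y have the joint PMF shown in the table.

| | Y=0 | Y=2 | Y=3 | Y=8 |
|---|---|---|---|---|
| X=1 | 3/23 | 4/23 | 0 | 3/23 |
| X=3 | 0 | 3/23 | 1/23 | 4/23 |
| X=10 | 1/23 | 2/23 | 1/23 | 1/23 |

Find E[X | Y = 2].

P(Y = 2) = 9/23.
Summing X·P(X=x,Y=y) over the conditioning event gives 33/23.
E[X | Y = 2] = (33/23) / (9/23) = 11/3.

11/3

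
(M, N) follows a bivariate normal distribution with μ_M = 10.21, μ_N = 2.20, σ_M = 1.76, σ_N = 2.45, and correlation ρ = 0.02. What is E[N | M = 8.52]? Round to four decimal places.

2.1529

E[N | M=x] = μ_N + ρ(σ_N/σ_M)(x − μ_M) for jointly normal variables.
E[N | M=8.52] = 2.20 + (0.02)·(2.45/1.76)·(8.52 − (10.21)) = 2.20 + (0.027841)·(-1.69) = 2.1529.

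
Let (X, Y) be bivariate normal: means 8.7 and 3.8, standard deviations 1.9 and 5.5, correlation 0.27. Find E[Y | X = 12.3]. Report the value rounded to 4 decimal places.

The regression of Y on X has slope ρ·σ_Y/σ_X and passes through (μ_X, μ_Y).
E[Y | X=12.3] = 3.8 + (0.27)·(5.5/1.9)·(12.3 − (8.7)) = 3.8 + (0.78158)·(3.6) = 6.6137.

6.6137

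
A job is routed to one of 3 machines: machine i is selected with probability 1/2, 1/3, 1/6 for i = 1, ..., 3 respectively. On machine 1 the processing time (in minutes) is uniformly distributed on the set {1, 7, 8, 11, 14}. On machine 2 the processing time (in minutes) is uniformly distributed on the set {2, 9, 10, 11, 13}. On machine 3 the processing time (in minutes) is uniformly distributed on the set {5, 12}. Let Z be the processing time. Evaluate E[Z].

E[Z | machine 1] = (1+7+8+11+14)/5 = 41/5.
E[Z | machine 2] = (2+9+10+11+13)/5 = 9.
E[Z | machine 3] = (5+12)/2 = 17/2.
By the law of total expectation,
E[Z] = (1/2)·(41/5) + (1/3)·(9) + (1/6)·(17/2) = 511/60.

511/60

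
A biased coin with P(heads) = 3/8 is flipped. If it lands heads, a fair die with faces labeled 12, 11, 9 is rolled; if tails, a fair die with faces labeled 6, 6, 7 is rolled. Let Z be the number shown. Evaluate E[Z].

E[Z | heads] = (12+11+9)/3 = 32/3.
E[Z | tails] = (6+6+7)/3 = 19/3.
E[Z] = (3/8)·(32/3) + (5/8)·(19/3) = 191/24.

191/24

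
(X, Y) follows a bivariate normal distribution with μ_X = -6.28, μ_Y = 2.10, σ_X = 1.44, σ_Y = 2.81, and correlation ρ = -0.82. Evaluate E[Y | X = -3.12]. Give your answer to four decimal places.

-2.9564

The regression of Y on X has slope ρ·σ_Y/σ_X and passes through (μ_X, μ_Y).
E[Y | X=-3.12] = 2.10 + (-0.82)·(2.81/1.44)·(-3.12 − (-6.28)) = 2.10 + (-1.60014)·(3.16) = -2.9564.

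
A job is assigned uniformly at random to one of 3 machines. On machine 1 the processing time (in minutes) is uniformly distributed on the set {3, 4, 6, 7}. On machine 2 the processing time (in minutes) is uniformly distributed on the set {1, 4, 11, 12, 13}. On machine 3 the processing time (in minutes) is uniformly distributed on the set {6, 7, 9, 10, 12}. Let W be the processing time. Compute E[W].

E[W | machine 1] = (3+4+6+7)/4 = 5.
E[W | machine 2] = (1+4+11+12+13)/5 = 41/5.
E[W | machine 3] = (6+7+9+10+12)/5 = 44/5.
By the law of total expectation,
E[W] = (1/3)·(5) + (1/3)·(41/5) + (1/3)·(44/5) = 22/3.

22/3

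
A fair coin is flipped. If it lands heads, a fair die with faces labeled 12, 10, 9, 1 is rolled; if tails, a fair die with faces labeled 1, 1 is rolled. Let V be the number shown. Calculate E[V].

9/2

E[V | heads] = (12+10+9+1)/4 = 8.
E[V | tails] = (1+1)/2 = 1.
By the law of total expectation,
E[V] = (1/2)·(8) + (1/2)·(1) = 9/2.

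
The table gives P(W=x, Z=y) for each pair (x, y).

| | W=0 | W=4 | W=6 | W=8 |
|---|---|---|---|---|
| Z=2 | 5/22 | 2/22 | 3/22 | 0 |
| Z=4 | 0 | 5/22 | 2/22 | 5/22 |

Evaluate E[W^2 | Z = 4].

118/3

P(Z = 4) = 6/11.
Σ W^2·P over the event = 16·(5/22) + 36·(2/22) + 64·(5/22) = 236/11.
E[W^2 | Z = 4] = (236/11) / (6/11) = 118/3.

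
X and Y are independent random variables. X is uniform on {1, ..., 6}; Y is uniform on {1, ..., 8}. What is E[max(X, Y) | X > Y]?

14/3

P(X > Y) = 5/16.
Summing max(X,Y)·P(x,y) over outcomes with X > Y gives 35/24.
E[max(X, Y) | X > Y] = (35/24) / (5/16) = 14/3.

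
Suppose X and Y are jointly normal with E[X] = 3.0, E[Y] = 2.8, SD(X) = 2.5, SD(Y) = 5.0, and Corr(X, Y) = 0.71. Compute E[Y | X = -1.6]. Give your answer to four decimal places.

-3.7320

The regression of Y on X has slope ρ·σ_Y/σ_X and passes through (μ_X, μ_Y).
E[Y | X=-1.6] = 2.8 + (0.71)·(5.0/2.5)·(-1.6 − (3.0)) = 2.8 + (1.42)·(-4.6) = -3.7320.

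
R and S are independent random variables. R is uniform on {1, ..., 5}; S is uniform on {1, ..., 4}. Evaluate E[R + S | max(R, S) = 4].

44/7

P(max(R, S) = 4) = 7/20.
Summing (R+S)·P(x,y) over outcomes with max(R, S) = 4 gives 11/5.
E[R + S | max(R, S) = 4] = (11/5) / (7/20) = 44/7.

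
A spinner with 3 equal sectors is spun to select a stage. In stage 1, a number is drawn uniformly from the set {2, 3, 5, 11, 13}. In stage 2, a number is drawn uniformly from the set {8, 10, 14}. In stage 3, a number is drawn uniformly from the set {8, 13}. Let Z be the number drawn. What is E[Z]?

E[Z | stage 1] = (2+3+5+11+13)/5 = 34/5.
E[Z | stage 2] = (8+10+14)/3 = 32/3.
E[Z | stage 3] = (8+13)/2 = 21/2.
By the law of total expectation,
E[Z] = (1/3)·(34/5) + (1/3)·(32/3) + (1/3)·(21/2) = 839/90.

839/90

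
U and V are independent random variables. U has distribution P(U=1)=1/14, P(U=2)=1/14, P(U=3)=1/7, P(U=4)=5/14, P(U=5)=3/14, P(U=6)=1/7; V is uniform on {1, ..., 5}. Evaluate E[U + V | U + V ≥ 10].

72/7

P(U + V ≥ 10) = 1/10.
Summing (U+V)·P(x,y) over outcomes with U + V ≥ 10 gives 36/35.
E[U + V | U + V ≥ 10] = (36/35) / (1/10) = 72/7.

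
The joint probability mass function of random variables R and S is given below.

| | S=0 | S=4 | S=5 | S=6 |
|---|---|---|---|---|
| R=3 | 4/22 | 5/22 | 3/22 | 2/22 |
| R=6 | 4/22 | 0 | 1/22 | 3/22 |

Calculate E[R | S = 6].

P(S = 6) = 5/22.
Σ R·P over the event = 3·(2/22) + 6·(3/22) = 12/11.
E[R | S = 6] = (12/11) / (5/22) = 24/5.

24/5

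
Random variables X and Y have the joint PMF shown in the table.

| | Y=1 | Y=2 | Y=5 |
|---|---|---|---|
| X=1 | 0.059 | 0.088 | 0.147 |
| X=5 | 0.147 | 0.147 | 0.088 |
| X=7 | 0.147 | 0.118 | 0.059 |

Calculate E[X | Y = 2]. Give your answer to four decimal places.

4.6714

P(Y = 2) = 0.353.
Σ X·P over the event = 1·(0.088) + 5·(0.147) + 7·(0.118) = 1.649.
E[X | Y = 2] = (1.649) / (0.353) = 4.6714.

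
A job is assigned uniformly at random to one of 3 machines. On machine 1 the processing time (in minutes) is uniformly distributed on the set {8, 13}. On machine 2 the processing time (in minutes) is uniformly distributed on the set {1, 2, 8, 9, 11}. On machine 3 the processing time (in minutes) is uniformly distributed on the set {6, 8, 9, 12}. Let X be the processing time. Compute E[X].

509/60

E[X | machine 1] = (8+13)/2 = 21/2.
E[X | machine 2] = (1+2+8+9+11)/5 = 31/5.
E[X | machine 3] = (6+8+9+12)/4 = 35/4.
By the law of total expectation,
E[X] = (1/3)·(21/2) + (1/3)·(31/5) + (1/3)·(35/4) = 509/60.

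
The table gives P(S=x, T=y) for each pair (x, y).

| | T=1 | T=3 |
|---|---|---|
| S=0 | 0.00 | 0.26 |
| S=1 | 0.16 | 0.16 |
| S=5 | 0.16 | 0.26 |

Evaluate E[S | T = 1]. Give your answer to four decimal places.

3.0000

P(T = 1) = 0.32.
Σ S·P over the event = 1·(0.16) + 5·(0.16) = 0.96.
E[S | T = 1] = (0.96) / (0.32) = 3.0000.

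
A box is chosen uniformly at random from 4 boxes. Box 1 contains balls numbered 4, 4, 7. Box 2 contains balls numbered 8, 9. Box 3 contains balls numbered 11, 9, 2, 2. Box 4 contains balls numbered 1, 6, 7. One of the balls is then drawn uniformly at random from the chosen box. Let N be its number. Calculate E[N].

145/24

E[N | box 1] = (4+4+7)/3 = 5.
E[N | box 2] = (8+9)/2 = 17/2.
E[N | box 3] = (11+9+2+2)/4 = 6.
E[N | box 4] = (1+6+7)/3 = 14/3.
E[N] = (1/4)·(5) + (1/4)·(17/2) + (1/4)·(6) + (1/4)·(14/3) = 145/24.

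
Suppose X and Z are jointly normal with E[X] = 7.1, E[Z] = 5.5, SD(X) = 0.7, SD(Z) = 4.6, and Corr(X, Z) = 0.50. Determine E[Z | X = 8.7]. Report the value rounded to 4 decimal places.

10.7571

For a bivariate normal, E[Z | X=x] = μ_Z + ρ·(σ_Z/σ_X)·(x − μ_X).
E[Z | X=8.7] = 5.5 + (0.50)·(4.6/0.7)·(8.7 − (7.1)) = 5.5 + (3.2857)·(1.6) = 10.7571.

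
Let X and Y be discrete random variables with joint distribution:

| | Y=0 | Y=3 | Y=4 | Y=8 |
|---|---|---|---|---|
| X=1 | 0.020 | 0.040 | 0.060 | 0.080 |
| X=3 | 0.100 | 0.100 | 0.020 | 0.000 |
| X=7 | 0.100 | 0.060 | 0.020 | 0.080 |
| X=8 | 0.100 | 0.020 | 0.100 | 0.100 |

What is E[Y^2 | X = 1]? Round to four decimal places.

P(X = 1) = 0.200.
Σ Y^2·P over the event = 0·(0.020) + 9·(0.040) + 16·(0.060) + 64·(0.080) = 6.440.
E[Y^2 | X = 1] = (6.440) / (0.200) = 32.2000.

32.2000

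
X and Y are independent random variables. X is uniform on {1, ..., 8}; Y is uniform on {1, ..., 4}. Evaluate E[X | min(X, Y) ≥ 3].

P(min(X, Y) ≥ 3) = 3/8.
Summing X·P(x,y) over outcomes with min(X, Y) ≥ 3 gives 33/16.
E[X | min(X, Y) ≥ 3] = (33/16) / (3/8) = 11/2.

11/2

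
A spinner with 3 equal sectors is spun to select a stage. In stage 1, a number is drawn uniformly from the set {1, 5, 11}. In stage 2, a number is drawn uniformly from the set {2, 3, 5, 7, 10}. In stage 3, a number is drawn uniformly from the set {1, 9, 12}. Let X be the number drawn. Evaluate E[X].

E[X | stage 1] = (1+5+11)/3 = 17/3.
E[X | stage 2] = (2+3+5+7+10)/5 = 27/5.
E[X | stage 3] = (1+9+12)/3 = 22/3.
E[X] = (1/3)·(17/3) + (1/3)·(27/5) + (1/3)·(22/3) = 92/15.

92/15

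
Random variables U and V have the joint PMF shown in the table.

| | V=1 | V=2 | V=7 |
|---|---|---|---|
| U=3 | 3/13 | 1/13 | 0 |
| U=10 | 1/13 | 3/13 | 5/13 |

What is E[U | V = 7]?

10

P(V = 7) = 5/13.
Summing U·P(U=x,V=y) over the conditioning event gives 50/13.
E[U | V = 7] = (50/13) / (5/13) = 10.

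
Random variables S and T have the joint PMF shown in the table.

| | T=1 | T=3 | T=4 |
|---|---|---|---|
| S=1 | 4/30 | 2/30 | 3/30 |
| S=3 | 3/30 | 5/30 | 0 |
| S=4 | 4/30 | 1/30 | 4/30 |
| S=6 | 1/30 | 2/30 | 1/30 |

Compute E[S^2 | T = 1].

131/12

P(T = 1) = 2/5.
Σ S^2·P over the event = 1·(4/30) + 9·(3/30) + 16·(4/30) + 36·(1/30) = 131/30.
E[S^2 | T = 1] = (131/30) / (2/5) = 131/12.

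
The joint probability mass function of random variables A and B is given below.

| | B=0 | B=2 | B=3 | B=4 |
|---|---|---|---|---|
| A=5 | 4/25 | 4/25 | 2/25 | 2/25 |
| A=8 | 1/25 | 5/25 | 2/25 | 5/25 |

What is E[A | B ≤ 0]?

28/5

P(B ≤ 0) = 1/5.
Σ A·P over the event = 5·(4/25) + 8·(1/25) = 28/25.
E[A | B ≤ 0] = (28/25) / (1/5) = 28/5.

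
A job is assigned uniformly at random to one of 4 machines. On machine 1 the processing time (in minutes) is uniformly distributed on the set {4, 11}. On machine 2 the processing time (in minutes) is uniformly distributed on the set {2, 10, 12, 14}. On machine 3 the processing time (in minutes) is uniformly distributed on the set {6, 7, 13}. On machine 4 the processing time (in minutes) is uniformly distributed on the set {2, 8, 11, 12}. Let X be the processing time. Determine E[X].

E[X | machine 1] = (4+11)/2 = 15/2.
E[X | machine 2] = (2+10+12+14)/4 = 19/2.
E[X | machine 3] = (6+7+13)/3 = 26/3.
E[X | machine 4] = (2+8+11+12)/4 = 33/4.
E[X] = (1/4)·(15/2) + (1/4)·(19/2) + (1/4)·(26/3) + (1/4)·(33/4) = 407/48.

407/48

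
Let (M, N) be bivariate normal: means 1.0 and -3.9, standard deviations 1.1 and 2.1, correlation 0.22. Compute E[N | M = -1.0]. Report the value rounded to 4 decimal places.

E[N | M=x] = μ_N + ρ(σ_N/σ_M)(x − μ_M) for jointly normal variables.
E[N | M=-1.0] = -3.9 + (0.22)·(2.1/1.1)·(-1.0 − (1.0)) = -3.9 + (0.42)·(-2) = -4.7400.

-4.7400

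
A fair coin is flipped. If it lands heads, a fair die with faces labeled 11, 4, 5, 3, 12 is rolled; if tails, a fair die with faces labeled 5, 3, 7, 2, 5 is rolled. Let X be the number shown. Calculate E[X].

57/10

E[X | heads] = (11+4+5+3+12)/5 = 7.
E[X | tails] = (5+3+7+2+5)/5 = 22/5.
By the law of total expectation,
E[X] = (1/2)·(7) + (1/2)·(22/5) = 57/10.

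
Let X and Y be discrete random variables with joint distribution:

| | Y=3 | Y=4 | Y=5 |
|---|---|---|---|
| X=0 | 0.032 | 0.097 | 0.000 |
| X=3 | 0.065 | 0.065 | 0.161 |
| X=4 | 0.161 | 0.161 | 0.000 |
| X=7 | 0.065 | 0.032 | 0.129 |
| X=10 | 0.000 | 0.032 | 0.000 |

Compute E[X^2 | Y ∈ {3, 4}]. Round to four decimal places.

P(Y ∈ {3, 4}) = 0.710.
Summing X^2·P(X=x,Y=y) over the conditioning event gives 14.275.
E[X^2 | Y ∈ {3, 4}] = (14.275) / (0.710) = 20.1056.

20.1056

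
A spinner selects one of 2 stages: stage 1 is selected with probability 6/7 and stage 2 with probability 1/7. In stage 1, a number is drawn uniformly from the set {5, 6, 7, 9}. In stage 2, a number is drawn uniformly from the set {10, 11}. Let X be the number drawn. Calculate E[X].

51/7

E[X | stage 1] = (5+6+7+9)/4 = 27/4.
E[X | stage 2] = (10+11)/2 = 21/2.
By the law of total expectation,
E[X] = (6/7)·(27/4) + (1/7)·(21/2) = 51/7.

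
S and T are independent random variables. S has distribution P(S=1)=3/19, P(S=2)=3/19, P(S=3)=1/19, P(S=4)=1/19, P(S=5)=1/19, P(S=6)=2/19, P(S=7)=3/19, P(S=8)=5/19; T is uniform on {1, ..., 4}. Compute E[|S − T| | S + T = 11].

17/4

P(S + T = 11) = 2/19.
Summing |S−T|·P(x,y) over outcomes with S + T = 11 gives 17/38.
E[|S − T| | S + T = 11] = (17/38) / (2/19) = 17/4.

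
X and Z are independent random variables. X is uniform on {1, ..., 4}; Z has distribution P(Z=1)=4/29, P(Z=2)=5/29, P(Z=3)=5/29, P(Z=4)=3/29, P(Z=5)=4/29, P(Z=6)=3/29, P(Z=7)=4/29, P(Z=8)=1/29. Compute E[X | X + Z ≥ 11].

P(X + Z ≥ 11) = 3/58.
Summing X·P(x,y) over outcomes with X + Z ≥ 11 gives 23/116.
E[X | X + Z ≥ 11] = (23/116) / (3/58) = 23/6.

23/6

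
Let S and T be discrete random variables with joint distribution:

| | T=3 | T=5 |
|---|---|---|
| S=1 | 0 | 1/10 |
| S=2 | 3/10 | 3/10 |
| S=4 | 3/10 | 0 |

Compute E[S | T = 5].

7/4

P(T = 5) = 2/5.
Σ S·P over the event = 1·(1/10) + 2·(3/10) = 7/10.
E[S | T = 5] = (7/10) / (2/5) = 7/4.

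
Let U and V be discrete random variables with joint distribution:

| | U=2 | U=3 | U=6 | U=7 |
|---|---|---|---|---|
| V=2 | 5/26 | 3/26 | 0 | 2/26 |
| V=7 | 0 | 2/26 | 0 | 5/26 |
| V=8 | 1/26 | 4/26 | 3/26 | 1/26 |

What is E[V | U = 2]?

P(U = 2) = 3/13.
Σ V·P over the event = 2·(5/26) + 8·(1/26) = 9/13.
E[V | U = 2] = (9/13) / (3/13) = 3.

3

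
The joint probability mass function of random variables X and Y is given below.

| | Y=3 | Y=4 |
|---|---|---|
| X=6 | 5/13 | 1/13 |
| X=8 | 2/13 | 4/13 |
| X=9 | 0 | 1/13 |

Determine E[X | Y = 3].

P(Y = 3) = 7/13.
Σ X·P over the event = 6·(5/13) + 8·(2/13) = 46/13.
E[X | Y = 3] = (46/13) / (7/13) = 46/7.

46/7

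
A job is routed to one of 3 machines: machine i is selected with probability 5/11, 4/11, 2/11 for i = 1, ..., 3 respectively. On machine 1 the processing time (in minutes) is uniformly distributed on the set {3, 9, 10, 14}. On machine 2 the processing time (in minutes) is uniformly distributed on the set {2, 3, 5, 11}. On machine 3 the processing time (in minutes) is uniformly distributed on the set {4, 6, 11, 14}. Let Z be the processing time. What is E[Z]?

E[Z | machine 1] = (3+9+10+14)/4 = 9.
E[Z | machine 2] = (2+3+5+11)/4 = 21/4.
E[Z | machine 3] = (4+6+11+14)/4 = 35/4.
By the law of total expectation,
E[Z] = (5/11)·(9) + (4/11)·(21/4) + (2/11)·(35/4) = 167/22.

167/22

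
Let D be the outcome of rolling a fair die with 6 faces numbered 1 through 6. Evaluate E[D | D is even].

Given D is even, D is equally likely to be any of {2, 4, 6}.
E[D | D is even] = (2 + 4 + 6) / 3 = 4.

4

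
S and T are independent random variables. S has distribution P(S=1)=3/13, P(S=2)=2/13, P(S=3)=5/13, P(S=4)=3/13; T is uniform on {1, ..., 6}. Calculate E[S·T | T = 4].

136/13

P(T = 4) = 1/6.
Summing ST·P(x,y) over outcomes with T = 4 gives 68/39.
E[S·T | T = 4] = (68/39) / (1/6) = 136/13.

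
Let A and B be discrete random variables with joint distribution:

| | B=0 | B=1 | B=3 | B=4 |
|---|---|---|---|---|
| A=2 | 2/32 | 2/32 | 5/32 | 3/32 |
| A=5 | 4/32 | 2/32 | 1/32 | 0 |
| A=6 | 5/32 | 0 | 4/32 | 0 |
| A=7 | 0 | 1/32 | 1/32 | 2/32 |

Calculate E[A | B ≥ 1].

29/7

P(B ≥ 1) = 21/32.
Summing A·P(A=x,B=y) over the conditioning event gives 87/32.
E[A | B ≥ 1] = (87/32) / (21/32) = 29/7.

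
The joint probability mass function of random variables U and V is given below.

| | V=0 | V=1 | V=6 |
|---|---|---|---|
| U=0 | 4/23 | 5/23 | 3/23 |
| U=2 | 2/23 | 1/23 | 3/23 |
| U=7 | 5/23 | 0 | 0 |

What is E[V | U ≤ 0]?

P(U ≤ 0) = 12/23.
Σ V·P over the event = 0·(4/23) + 1·(5/23) + 6·(3/23) = 1.
E[V | U ≤ 0] = (1) / (12/23) = 23/12.

23/12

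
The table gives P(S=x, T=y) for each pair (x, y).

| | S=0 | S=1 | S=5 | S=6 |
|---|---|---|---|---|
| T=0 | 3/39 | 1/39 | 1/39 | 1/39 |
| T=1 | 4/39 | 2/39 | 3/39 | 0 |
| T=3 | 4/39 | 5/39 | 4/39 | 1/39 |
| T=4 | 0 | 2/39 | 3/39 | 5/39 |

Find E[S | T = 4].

P(T = 4) = 10/39.
Σ S·P over the event = 1·(2/39) + 5·(3/39) + 6·(5/39) = 47/39.
E[S | T = 4] = (47/39) / (10/39) = 47/10.

47/10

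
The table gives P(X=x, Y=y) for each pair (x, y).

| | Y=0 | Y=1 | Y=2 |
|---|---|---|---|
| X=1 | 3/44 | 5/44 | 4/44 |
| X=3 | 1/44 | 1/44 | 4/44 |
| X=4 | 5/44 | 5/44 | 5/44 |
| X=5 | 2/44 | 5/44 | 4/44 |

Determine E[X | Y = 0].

P(Y = 0) = 1/4.
Σ X·P over the event = 1·(3/44) + 3·(1/44) + 4·(5/44) + 5·(2/44) = 9/11.
E[X | Y = 0] = (9/11) / (1/4) = 36/11.

36/11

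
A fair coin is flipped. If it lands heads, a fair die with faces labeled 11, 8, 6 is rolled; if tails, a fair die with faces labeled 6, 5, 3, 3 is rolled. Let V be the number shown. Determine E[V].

151/24

E[V | heads] = (11+8+6)/3 = 25/3.
E[V | tails] = (6+5+3+3)/4 = 17/4.
E[V] = (1/2)·(25/3) + (1/2)·(17/4) = 151/24.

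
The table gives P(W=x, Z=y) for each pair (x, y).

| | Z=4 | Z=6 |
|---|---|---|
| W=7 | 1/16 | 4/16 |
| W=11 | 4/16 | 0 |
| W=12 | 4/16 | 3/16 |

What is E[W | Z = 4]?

11

P(Z = 4) = 9/16.
Σ W·P over the event = 7·(1/16) + 11·(4/16) + 12·(4/16) = 99/16.
E[W | Z = 4] = (99/16) / (9/16) = 11.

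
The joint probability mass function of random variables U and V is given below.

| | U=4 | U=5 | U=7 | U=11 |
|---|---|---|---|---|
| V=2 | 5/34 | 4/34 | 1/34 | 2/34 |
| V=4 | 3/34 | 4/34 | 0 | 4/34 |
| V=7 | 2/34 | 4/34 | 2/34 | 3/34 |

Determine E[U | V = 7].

P(V = 7) = 11/34.
Σ U·P over the event = 4·(2/34) + 5·(4/34) + 7·(2/34) + 11·(3/34) = 75/34.
E[U | V = 7] = (75/34) / (11/34) = 75/11.

75/11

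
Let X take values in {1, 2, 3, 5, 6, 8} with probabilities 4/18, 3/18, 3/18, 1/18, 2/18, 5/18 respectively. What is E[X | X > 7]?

P(X > 7) = 5/18.
Σ over the event: 8·5/18 = 20/9.
E[X | X > 7] = (20/9) / (5/18) = 8.

8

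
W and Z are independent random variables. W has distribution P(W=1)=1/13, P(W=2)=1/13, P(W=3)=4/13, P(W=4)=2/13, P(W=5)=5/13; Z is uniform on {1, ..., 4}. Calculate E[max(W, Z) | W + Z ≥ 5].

183/43

P(W + Z ≥ 5) = 43/52.
Summing max(W,Z)·P(x,y) over outcomes with W + Z ≥ 5 gives 183/52.
E[max(W, Z) | W + Z ≥ 5] = (183/52) / (43/52) = 183/43.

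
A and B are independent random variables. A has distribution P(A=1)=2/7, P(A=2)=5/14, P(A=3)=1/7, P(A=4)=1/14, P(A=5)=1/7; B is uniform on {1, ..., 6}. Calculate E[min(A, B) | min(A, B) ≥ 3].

73/20

P(min(A, B) ≥ 3) = 5/21.
Summing min(A,B)·P(x,y) over outcomes with min(A, B) ≥ 3 gives 73/84.
E[min(A, B) | min(A, B) ≥ 3] = (73/84) / (5/21) = 73/20.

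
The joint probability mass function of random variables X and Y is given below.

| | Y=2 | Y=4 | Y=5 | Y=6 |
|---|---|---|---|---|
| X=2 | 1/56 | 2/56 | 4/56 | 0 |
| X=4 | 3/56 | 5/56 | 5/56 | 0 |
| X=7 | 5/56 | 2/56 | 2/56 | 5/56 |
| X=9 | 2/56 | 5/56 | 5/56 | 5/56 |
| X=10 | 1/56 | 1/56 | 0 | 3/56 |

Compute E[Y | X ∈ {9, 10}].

103/22

P(X ∈ {9, 10}) = 11/28.
Σ Y·P over the event = 2·(2/56) + 4·(5/56) + 5·(5/56) + 6·(5/56) + 2·(1/56) + 4·(1/56) + 6·(3/56) = 103/56.
E[Y | X ∈ {9, 10}] = (103/56) / (11/28) = 103/22.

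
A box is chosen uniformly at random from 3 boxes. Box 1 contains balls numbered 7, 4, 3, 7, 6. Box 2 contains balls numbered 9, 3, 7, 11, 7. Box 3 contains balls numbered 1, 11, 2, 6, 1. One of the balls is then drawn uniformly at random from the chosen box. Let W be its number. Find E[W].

17/3

E[W | box 1] = (7+4+3+7+6)/5 = 27/5.
E[W | box 2] = (9+3+7+11+7)/5 = 37/5.
E[W | box 3] = (1+11+2+6+1)/5 = 21/5.
By the law of total expectation,
E[W] = (1/3)·(27/5) + (1/3)·(37/5) + (1/3)·(21/5) = 17/3.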